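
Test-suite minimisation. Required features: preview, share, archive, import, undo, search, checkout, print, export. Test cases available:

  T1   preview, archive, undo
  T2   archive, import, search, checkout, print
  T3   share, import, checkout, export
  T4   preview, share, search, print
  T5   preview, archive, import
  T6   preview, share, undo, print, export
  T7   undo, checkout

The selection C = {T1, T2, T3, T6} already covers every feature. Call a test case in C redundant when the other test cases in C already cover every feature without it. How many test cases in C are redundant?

3

Drop T1: the rest still cover every feature — redundant.
Drop T2: search uncovered — not redundant.
Drop T3: the rest still cover every feature — redundant.
Drop T6: the rest still cover every feature — redundant.
3 redundant: T1, T3, T6.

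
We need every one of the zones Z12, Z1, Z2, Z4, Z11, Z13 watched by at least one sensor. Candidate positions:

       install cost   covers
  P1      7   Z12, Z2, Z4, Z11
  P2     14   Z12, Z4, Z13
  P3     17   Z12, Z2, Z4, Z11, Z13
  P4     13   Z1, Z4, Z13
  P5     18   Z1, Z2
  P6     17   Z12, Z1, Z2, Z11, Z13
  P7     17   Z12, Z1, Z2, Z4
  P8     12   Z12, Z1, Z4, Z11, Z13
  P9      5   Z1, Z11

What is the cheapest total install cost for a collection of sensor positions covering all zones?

P1, P8 cover every zone at install cost 7 + 12 = 19.
Any cover uses at least 2 sensor positions; among all covering selections none totals below 19.

19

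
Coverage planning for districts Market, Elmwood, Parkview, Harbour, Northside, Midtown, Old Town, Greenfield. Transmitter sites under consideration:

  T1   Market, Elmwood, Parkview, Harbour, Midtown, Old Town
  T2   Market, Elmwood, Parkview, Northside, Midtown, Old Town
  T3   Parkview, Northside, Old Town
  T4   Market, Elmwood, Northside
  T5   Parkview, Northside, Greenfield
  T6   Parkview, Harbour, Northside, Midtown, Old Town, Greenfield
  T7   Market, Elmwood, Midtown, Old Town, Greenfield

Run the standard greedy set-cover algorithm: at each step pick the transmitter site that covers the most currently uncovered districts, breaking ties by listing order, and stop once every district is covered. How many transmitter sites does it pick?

Pick 1: T1 covers 6 new districts (Market, Elmwood, Parkview, Harbour, Midtown, Old Town).
Pick 2: T5 covers 2 new districts (Northside, Greenfield).
Greedy uses 2 transmitter sites.

2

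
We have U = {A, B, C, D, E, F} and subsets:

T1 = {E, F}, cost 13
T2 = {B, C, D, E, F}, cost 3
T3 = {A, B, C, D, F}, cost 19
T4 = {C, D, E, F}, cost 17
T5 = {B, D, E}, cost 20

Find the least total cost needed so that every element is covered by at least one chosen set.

22

T2, T3 cover every element at cost 3 + 19 = 22.
Any cover uses at least 2 sets; among all covering selections none totals below 22.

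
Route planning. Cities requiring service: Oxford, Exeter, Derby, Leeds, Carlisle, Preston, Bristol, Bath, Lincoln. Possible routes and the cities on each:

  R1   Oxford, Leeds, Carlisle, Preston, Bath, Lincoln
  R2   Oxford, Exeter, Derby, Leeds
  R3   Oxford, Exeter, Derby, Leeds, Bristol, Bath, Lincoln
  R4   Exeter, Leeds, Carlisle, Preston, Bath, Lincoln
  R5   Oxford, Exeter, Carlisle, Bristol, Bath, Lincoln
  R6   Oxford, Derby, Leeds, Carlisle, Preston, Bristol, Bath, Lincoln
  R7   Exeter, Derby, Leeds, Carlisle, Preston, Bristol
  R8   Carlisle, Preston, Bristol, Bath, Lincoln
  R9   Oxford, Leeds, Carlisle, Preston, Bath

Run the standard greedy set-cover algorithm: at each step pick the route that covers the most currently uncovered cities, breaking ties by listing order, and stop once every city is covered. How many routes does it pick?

Pick 1: R6 covers 8 new cities (Oxford, Derby, Leeds, Carlisle, Preston, Bristol, Bath, Lincoln).
Pick 2: R2 covers 1 new cities (Exeter).
Greedy uses 2 routes.

2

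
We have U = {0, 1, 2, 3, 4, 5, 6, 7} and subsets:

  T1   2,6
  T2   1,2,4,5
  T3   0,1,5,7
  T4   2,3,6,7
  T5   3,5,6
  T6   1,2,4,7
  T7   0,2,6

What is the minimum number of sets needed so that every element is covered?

T2, T3, T4 together cover {0, 1, 2, 3, 4, 5, 6, 7} — every element.
No 2 of the 7 sets cover everything (all 21 pairs fall short), so 3 is minimum.

3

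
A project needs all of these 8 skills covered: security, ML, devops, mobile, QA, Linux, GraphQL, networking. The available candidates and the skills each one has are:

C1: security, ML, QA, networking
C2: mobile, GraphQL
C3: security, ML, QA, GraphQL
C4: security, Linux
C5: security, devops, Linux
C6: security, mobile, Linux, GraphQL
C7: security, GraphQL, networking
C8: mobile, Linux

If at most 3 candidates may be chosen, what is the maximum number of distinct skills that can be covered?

8

Choosing C1, C2, C5 covers {security, ML, devops, mobile, QA, Linux, GraphQL, networking} — 8 skills.
That is all 8 skills.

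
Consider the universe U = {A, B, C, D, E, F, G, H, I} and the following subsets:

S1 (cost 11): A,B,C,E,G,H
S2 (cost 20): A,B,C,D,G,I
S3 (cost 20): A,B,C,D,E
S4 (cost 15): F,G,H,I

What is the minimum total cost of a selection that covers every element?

S3, S4 cover every element at cost 20 + 15 = 35.
Any cover uses at least 2 sets; among all covering selections none totals below 35.

35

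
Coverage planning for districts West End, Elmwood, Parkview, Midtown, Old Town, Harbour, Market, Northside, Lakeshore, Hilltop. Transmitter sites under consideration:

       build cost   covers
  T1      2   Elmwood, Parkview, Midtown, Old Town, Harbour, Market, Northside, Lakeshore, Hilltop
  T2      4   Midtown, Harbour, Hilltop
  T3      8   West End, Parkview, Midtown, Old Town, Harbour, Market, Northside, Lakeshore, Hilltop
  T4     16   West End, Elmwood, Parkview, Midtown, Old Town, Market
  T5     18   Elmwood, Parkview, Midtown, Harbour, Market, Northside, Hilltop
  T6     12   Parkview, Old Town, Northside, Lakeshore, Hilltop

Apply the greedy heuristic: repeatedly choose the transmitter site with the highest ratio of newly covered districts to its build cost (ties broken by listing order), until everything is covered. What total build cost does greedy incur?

10

Pick 1: T1 adds 9 new (Elmwood, Parkview, Midtown, Old Town, Harbour, Market, Northside, Lakeshore, Hilltop) at build cost 2 (ratio 9/2).
Pick 2: T3 adds 1 new (West End) at build cost 8 (ratio 1/8).
Greedy total build cost: 2 + 8 = 10.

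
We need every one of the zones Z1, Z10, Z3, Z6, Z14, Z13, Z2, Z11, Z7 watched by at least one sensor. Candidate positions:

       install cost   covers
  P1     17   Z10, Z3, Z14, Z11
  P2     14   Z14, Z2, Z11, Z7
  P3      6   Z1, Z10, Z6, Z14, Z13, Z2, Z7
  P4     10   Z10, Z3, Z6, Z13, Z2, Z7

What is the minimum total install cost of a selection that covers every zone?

23

P1, P3 cover every zone at install cost 17 + 6 = 23.
Any cover uses at least 2 sensor positions; among all covering selections none totals below 23.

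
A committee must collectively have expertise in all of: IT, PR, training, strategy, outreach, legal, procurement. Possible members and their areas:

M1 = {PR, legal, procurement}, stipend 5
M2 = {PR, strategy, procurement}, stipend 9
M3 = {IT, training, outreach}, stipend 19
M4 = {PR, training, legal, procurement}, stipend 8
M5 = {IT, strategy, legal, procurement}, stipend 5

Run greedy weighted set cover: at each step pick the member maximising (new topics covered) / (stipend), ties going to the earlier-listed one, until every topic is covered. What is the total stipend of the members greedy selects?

32

Pick 1: M5 adds 4 new (IT, strategy, legal, procurement) at stipend 5 (ratio 4/5).
Pick 2: M4 adds 2 new (PR, training) at stipend 8 (ratio 2/8).
Pick 3: M3 adds 1 new (outreach) at stipend 19 (ratio 1/19).
Greedy total stipend: 5 + 8 + 19 = 32. (The true optimum is 29, so greedy overshoots here.)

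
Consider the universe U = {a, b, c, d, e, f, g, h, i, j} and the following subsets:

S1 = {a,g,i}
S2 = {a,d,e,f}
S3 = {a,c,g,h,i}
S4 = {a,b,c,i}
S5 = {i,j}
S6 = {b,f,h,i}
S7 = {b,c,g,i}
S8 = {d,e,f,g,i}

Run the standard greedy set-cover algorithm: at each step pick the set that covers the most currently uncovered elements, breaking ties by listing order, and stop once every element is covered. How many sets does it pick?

4

Pick 1: S3 covers 5 new elements (a, c, g, h, i).
Pick 2: S2 covers 3 new elements (d, e, f).
Pick 3: S4 covers 1 new elements (b).
Pick 4: S5 covers 1 new elements (j).
Greedy uses 4 sets.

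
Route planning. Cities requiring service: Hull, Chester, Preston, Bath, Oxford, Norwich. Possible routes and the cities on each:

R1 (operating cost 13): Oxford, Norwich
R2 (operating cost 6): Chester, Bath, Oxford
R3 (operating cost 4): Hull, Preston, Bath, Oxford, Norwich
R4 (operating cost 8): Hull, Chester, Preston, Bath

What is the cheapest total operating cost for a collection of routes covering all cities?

10

R2, R3 cover every city at operating cost 6 + 4 = 10.
Any cover uses at least 2 routes; among all covering selections none totals below 10.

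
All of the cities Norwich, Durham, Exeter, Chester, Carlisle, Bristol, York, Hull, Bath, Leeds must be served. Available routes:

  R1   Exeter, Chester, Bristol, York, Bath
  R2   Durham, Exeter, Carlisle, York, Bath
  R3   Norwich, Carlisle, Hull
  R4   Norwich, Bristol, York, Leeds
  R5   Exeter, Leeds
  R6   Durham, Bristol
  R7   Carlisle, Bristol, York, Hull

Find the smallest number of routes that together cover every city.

4

R1, R2, R3, R4 together cover {Norwich, Durham, Exeter, Chester, Carlisle, Bristol, York, Hull, Bath, Leeds} — every city.
No 3 of the 7 routes cover everything (all 35 triples fall short), so 4 is minimum.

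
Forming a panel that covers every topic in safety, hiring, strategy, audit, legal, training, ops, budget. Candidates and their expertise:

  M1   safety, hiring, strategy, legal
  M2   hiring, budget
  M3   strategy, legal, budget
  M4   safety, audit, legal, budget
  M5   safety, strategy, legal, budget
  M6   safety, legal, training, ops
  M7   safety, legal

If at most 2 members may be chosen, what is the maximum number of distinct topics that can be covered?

6

Choosing M1, M4 covers {safety, hiring, strategy, audit, legal, budget} — 6 topics.
No choice of 2 members does better; here training, ops are left uncovered.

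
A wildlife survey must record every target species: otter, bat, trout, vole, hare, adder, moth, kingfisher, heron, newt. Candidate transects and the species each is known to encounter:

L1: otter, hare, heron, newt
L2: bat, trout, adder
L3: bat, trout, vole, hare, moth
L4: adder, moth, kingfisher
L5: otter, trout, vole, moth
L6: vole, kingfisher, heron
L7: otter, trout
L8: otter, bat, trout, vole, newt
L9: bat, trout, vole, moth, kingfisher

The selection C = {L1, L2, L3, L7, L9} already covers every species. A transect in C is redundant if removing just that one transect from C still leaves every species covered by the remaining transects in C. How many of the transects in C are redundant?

Drop L1: heron, newt uncovered — not redundant.
Drop L2: adder uncovered — not redundant.
Drop L3: the rest still cover every species — redundant.
Drop L7: the rest still cover every species — redundant.
Drop L9: kingfisher uncovered — not redundant.
2 redundant: L3, L7.

2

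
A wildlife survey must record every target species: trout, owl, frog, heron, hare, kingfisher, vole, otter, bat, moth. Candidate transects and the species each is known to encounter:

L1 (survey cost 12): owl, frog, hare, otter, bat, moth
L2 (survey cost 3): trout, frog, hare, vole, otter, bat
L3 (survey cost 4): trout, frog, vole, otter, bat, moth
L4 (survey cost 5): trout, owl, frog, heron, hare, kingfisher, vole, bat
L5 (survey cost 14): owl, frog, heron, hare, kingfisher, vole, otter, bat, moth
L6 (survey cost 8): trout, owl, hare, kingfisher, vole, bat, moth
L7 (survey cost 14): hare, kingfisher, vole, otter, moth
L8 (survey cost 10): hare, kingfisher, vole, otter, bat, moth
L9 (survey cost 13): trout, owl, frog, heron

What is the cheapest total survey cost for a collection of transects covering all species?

9

L3, L4 cover every species at survey cost 4 + 5 = 9.
Any cover uses at least 2 transects; among all covering selections none totals below 9.
Greedy by coverage-per-survey cost would pick L2, L4, L3 for 12 — worse than the optimum 9.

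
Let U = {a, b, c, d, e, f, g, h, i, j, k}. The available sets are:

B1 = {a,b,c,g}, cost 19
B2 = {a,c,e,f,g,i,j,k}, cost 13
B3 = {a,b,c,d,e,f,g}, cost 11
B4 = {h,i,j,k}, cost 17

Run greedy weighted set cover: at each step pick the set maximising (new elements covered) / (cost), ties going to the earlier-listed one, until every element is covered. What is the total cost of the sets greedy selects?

28

Pick 1: B3 adds 7 new (a, b, c, d, e, f, g) at cost 11 (ratio 7/11).
Pick 2: B4 adds 4 new (h, i, j, k) at cost 17 (ratio 4/17).
Greedy total cost: 11 + 17 = 28.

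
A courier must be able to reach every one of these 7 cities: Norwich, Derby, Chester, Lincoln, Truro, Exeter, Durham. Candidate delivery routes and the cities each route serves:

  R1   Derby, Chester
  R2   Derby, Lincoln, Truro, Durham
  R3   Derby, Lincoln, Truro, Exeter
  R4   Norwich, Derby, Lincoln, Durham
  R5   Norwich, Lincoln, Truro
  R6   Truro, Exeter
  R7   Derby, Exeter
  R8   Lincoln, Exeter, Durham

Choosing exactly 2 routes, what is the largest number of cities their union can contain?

6

Choosing R3, R4 covers {Norwich, Derby, Lincoln, Truro, Exeter, Durham} — 6 cities.
No choice of 2 routes does better; here Chester is left uncovered.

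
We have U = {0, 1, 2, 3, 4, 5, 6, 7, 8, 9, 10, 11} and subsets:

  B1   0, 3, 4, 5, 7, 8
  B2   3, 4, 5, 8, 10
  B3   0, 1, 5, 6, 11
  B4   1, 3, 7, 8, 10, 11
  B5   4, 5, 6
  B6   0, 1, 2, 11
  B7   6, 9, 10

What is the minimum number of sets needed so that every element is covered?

3

B1, B6, B7 together cover {0, 1, 2, 3, 4, 5, 6, 7, 8, 9, 10, 11} — every element.
No 2 of the 7 sets cover everything (all 21 pairs fall short), so 3 is minimum.
Greedy (largest uncovered first) would take B1, B3, B7, B6 — 4 sets — but 3 suffice.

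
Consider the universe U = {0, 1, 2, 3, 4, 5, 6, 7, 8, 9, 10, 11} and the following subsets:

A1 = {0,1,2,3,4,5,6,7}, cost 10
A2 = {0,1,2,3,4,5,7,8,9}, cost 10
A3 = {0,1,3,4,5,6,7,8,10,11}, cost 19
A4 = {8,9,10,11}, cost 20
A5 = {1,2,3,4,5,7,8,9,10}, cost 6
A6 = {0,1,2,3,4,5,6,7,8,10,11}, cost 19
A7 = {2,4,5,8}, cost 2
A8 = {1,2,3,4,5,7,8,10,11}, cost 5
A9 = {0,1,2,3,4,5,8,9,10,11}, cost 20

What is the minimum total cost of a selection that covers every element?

A1, A5, A8 cover every element at cost 10 + 6 + 5 = 21.
Any cover uses at least 2 sets; among all covering selections none totals below 21.

21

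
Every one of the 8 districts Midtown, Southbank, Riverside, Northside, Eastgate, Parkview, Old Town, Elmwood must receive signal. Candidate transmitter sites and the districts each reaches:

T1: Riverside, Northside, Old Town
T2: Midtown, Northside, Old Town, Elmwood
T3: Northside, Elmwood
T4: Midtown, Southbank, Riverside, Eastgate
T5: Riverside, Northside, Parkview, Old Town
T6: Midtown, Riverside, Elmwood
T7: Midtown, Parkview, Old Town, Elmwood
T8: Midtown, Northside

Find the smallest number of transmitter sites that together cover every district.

3

T1, T4, T7 together cover {Midtown, Southbank, Riverside, Northside, Eastgate, Parkview, Old Town, Elmwood} — every district.
No 2 of the 8 transmitter sites cover everything (all 28 pairs fall short), so 3 is minimum.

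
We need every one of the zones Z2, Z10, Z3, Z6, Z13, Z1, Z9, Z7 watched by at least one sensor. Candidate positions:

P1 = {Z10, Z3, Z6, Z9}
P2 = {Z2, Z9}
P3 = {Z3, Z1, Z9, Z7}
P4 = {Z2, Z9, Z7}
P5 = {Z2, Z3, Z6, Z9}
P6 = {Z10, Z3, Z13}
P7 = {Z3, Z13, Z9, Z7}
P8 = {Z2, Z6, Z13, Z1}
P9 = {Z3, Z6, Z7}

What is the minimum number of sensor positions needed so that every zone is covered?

P1, P3, P8 together cover {Z2, Z10, Z3, Z6, Z13, Z1, Z9, Z7} — every zone.
No 2 of the 9 sensor positions cover everything (all 36 pairs fall short), so 3 is minimum.

3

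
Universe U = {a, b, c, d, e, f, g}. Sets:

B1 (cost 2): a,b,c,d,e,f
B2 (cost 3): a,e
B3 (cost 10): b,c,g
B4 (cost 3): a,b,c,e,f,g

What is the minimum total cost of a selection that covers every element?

B1, B4 cover every element at cost 2 + 3 = 5.
Any cover uses at least 2 sets; among all covering selections none totals below 5.

5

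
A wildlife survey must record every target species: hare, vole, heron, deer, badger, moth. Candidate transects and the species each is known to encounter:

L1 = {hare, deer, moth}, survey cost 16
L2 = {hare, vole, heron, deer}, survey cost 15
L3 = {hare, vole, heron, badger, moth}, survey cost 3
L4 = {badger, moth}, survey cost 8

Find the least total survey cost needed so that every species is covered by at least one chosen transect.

18

L2, L3 cover every species at survey cost 15 + 3 = 18.
Any cover uses at least 2 transects; among all covering selections none totals below 18.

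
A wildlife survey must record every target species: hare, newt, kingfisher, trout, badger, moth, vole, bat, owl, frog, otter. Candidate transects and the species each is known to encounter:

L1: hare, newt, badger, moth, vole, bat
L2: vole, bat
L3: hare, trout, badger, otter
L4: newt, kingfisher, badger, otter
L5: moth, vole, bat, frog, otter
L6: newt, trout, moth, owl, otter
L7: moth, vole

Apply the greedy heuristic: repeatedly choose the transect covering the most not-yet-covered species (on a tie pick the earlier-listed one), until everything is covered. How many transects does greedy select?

4

Pick 1: L1 covers 6 new species (hare, newt, badger, moth, vole, bat).
Pick 2: L6 covers 3 new species (trout, owl, otter).
Pick 3: L4 covers 1 new species (kingfisher).
Pick 4: L5 covers 1 new species (frog).
Greedy uses 4 transects.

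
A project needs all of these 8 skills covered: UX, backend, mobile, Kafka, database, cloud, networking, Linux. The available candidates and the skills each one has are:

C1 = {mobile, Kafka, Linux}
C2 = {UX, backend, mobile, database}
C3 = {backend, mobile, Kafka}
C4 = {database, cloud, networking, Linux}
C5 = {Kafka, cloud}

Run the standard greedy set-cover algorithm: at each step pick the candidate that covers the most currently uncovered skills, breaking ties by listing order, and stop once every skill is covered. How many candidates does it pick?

3

Pick 1: C2 covers 4 new skills (UX, backend, mobile, database).
Pick 2: C4 covers 3 new skills (cloud, networking, Linux).
Pick 3: C1 covers 1 new skills (Kafka).
Greedy uses 3 candidates.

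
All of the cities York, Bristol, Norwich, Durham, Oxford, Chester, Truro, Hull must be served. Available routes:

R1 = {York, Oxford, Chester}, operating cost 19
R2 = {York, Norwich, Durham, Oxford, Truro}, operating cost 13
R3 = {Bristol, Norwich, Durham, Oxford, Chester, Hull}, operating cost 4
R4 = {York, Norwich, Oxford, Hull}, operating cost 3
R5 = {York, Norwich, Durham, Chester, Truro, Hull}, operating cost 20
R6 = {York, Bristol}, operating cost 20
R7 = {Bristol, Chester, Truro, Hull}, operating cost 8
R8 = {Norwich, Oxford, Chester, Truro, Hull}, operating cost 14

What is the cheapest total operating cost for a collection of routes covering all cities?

15

R3, R4, R7 cover every city at operating cost 4 + 3 + 8 = 15.
Any cover uses at least 2 routes; among all covering selections none totals below 15.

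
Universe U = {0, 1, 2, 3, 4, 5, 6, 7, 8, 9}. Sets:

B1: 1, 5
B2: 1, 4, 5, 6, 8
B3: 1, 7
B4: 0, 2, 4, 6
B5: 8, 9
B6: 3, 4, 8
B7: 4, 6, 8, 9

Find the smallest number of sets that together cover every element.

5

B1, B3, B4, B5, B6 together cover {0, 1, 2, 3, 4, 5, 6, 7, 8, 9} — every element.
No 4 of the 7 sets cover everything (all 35 size-4 selections fall short), so 5 is minimum.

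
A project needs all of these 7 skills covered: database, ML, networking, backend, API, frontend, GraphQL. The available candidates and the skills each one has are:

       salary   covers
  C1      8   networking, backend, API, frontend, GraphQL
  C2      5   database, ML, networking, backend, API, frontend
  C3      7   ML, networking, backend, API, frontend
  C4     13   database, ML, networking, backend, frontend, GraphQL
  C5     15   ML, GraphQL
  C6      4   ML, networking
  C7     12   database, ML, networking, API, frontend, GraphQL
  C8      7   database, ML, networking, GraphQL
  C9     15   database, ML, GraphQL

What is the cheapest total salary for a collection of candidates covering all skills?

C2, C8 cover every skill at salary 5 + 7 = 12.
Any cover uses at least 2 candidates; among all covering selections none totals below 12.

12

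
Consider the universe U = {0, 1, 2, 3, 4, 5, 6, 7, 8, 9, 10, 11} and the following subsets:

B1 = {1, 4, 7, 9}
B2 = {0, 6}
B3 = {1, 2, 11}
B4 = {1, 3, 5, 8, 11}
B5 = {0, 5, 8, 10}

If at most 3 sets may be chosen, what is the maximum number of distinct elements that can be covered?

10

Choosing B1, B2, B4 covers {0, 1, 3, 4, 5, 6, 7, 8, 9, 11} — 10 elements.
No choice of 3 sets does better; here 2, 10 are left uncovered.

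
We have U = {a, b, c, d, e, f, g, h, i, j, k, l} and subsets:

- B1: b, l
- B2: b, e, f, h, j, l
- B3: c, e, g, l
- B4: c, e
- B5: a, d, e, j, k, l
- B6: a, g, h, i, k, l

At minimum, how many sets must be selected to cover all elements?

4

B2, B3, B5, B6 together cover {a, b, c, d, e, f, g, h, i, j, k, l} — every element.
No 3 of the 6 sets cover everything (all 20 triples fall short), so 4 is minimum.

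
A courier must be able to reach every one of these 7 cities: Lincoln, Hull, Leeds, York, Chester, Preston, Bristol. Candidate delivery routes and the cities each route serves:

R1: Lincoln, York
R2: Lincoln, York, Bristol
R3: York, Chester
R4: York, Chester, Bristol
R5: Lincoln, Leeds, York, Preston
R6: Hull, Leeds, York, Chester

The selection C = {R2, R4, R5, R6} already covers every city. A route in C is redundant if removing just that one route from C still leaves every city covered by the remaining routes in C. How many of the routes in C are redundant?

Drop R2: the rest still cover every city — redundant.
Drop R4: the rest still cover every city — redundant.
Drop R5: Preston uncovered — not redundant.
Drop R6: Hull uncovered — not redundant.
2 redundant: R2, R4.

2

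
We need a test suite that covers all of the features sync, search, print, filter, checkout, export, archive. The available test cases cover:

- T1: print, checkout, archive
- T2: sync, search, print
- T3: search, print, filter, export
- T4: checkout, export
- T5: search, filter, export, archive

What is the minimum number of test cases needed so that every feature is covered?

T1, T2, T3 together cover {sync, search, print, filter, checkout, export, archive} — every feature.
No 2 of the 5 test cases cover everything (all 10 pairs fall short), so 3 is minimum.

3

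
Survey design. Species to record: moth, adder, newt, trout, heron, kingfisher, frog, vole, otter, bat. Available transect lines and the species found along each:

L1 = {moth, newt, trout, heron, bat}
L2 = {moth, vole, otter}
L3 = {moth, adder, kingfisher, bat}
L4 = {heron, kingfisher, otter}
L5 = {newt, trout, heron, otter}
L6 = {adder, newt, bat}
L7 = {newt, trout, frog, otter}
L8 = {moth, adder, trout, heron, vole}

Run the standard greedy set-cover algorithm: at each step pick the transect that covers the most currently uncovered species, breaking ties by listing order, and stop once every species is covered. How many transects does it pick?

Pick 1: L1 covers 5 new species (moth, newt, trout, heron, bat).
Pick 2: L2 covers 2 new species (vole, otter).
Pick 3: L3 covers 2 new species (adder, kingfisher).
Pick 4: L7 covers 1 new species (frog).
Greedy uses 4 transects. (The true minimum is 3.)

4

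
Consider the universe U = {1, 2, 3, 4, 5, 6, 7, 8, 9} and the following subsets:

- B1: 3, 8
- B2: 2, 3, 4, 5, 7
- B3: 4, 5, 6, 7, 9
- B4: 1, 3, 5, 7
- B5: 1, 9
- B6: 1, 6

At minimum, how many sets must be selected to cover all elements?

B1, B2, B3, B4 together cover {1, 2, 3, 4, 5, 6, 7, 8, 9} — every element.
No 3 of the 6 sets cover everything (all 20 triples fall short), so 4 is minimum.

4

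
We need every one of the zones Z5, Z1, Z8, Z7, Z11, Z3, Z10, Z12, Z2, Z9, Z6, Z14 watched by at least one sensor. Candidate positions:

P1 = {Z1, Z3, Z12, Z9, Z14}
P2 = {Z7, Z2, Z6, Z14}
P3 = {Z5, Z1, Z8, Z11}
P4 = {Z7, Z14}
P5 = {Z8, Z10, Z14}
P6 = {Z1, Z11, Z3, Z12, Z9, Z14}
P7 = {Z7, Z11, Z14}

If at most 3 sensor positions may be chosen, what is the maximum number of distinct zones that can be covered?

Choosing P1, P2, P3 covers {Z5, Z1, Z8, Z7, Z11, Z3, Z12, Z2, Z9, Z6, Z14} — 11 zones.
No choice of 3 sensor positions does better; here Z10 is left uncovered.

11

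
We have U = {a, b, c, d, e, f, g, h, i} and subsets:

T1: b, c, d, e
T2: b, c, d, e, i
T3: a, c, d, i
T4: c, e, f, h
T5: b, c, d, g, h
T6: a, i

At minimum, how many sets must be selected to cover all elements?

3

T3, T4, T5 together cover {a, b, c, d, e, f, g, h, i} — every element.
No 2 of the 6 sets cover everything (all 15 pairs fall short), so 3 is minimum.
Greedy (largest uncovered first) would take T2, T4, T3, T5 — 4 sets — but 3 suffice.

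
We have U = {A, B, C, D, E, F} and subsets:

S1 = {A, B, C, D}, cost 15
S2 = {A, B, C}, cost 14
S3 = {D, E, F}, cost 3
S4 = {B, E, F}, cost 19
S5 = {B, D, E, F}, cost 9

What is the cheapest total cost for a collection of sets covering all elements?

17

S2, S3 cover every element at cost 14 + 3 = 17.
Any cover uses at least 2 sets; among all covering selections none totals below 17.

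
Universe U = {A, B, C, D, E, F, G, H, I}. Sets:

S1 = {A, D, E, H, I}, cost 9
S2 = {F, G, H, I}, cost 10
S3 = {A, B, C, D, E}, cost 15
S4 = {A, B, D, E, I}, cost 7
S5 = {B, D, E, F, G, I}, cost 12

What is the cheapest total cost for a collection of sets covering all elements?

S2, S3 cover every element at cost 10 + 15 = 25.
Any cover uses at least 2 sets; among all covering selections none totals below 25.

25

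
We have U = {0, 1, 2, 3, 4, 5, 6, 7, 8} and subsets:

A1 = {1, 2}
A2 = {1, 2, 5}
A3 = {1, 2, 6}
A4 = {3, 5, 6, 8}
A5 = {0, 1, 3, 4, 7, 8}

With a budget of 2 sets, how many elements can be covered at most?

8

Choosing A2, A5 covers {0, 1, 2, 3, 4, 5, 7, 8} — 8 elements.
No choice of 2 sets does better; here 6 is left uncovered.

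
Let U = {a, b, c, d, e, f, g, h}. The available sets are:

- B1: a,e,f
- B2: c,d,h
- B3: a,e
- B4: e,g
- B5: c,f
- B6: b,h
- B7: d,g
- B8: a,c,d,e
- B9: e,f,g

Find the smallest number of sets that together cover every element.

3

B6, B8, B9 together cover {a, b, c, d, e, f, g, h} — every element.
No 2 of the 9 sets cover everything (all 36 pairs fall short), so 3 is minimum.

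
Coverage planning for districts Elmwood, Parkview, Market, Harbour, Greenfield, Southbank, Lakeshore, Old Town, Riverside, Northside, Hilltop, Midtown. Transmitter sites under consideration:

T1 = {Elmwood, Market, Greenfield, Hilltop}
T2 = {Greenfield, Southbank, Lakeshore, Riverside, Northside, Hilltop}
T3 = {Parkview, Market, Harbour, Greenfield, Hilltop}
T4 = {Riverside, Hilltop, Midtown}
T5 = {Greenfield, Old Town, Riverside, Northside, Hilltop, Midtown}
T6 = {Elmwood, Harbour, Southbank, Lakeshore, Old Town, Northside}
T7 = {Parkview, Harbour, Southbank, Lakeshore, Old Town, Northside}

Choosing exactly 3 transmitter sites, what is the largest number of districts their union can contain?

Choosing T1, T4, T7 covers {Elmwood, Parkview, Market, Harbour, Greenfield, Southbank, Lakeshore, Old Town, Riverside, Northside, Hilltop, Midtown} — 12 districts.
That is all 12 districts.

12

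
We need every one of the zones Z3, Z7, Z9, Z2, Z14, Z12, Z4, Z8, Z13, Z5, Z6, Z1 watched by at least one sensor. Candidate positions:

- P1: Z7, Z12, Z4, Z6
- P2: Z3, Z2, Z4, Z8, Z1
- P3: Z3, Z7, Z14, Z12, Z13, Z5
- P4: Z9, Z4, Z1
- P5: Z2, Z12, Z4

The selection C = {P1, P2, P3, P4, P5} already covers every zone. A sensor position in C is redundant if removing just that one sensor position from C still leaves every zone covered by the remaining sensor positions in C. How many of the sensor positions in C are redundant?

1

Drop P1: Z6 uncovered — not redundant.
Drop P2: Z8 uncovered — not redundant.
Drop P3: Z14, Z13, Z5 uncovered — not redundant.
Drop P4: Z9 uncovered — not redundant.
Drop P5: the rest still cover every zone — redundant.
1 redundant: P5.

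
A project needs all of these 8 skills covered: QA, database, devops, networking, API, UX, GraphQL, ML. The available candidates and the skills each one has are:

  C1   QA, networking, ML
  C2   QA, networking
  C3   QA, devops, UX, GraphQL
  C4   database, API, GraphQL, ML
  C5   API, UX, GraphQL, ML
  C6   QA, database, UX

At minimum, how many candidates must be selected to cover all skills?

C1, C3, C4 together cover {QA, database, devops, networking, API, UX, GraphQL, ML} — every skill.
No 2 of the 6 candidates cover everything (all 15 pairs fall short), so 3 is minimum.

3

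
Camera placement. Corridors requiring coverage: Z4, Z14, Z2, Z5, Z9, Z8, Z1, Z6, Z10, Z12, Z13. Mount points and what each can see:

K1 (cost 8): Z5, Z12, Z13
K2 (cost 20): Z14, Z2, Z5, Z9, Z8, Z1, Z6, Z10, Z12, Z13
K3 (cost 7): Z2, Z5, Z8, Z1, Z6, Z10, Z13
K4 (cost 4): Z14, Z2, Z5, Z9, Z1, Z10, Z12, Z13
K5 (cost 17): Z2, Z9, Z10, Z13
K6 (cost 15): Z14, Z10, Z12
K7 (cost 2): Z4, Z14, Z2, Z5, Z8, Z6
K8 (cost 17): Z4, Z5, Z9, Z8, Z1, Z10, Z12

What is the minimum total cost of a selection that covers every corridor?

K4, K7 cover every corridor at cost 4 + 2 = 6.
Any cover uses at least 2 camera mounts; among all covering selections none totals below 6.

6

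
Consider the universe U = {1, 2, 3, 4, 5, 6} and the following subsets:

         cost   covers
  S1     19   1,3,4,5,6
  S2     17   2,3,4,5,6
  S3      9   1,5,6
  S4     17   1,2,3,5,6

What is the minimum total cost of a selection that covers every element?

S2, S3 cover every element at cost 17 + 9 = 26.
Any cover uses at least 2 sets; among all covering selections none totals below 26.

26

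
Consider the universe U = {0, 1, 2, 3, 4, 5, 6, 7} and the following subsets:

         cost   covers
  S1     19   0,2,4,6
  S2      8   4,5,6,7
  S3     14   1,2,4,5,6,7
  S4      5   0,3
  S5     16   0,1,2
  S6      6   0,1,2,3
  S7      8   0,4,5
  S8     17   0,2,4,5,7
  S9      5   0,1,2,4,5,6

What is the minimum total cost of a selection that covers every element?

S2, S6 cover every element at cost 8 + 6 = 14.
Any cover uses at least 2 sets; among all covering selections none totals below 14.
Greedy by coverage-per-cost would pick S9, S4, S2 for 18 — worse than the optimum 14.

14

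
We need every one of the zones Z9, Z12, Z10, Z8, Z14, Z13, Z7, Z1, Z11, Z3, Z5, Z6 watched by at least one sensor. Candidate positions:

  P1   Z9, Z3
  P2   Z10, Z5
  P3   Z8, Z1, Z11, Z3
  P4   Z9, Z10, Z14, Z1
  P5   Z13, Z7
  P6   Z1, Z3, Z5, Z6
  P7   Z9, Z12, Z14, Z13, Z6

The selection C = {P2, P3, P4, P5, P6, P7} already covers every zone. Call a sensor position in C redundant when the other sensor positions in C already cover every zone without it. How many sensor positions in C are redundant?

3

Drop P2: the rest still cover every zone — redundant.
Drop P3: Z8, Z11 uncovered — not redundant.
Drop P4: the rest still cover every zone — redundant.
Drop P5: Z7 uncovered — not redundant.
Drop P6: the rest still cover every zone — redundant.
Drop P7: Z12 uncovered — not redundant.
3 redundant: P2, P4, P6.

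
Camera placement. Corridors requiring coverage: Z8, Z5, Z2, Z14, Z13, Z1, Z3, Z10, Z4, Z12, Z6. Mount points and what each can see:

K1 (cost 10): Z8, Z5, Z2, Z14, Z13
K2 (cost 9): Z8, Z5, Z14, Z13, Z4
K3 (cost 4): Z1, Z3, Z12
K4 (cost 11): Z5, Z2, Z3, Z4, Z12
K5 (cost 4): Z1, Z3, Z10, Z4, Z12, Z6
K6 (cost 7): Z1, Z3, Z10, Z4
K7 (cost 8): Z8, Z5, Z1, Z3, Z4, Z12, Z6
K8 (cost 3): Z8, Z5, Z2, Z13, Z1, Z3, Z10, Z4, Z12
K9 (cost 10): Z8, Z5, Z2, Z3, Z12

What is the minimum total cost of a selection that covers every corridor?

14

K1, K5 cover every corridor at cost 10 + 4 = 14.
Any cover uses at least 2 camera mounts; among all covering selections none totals below 14.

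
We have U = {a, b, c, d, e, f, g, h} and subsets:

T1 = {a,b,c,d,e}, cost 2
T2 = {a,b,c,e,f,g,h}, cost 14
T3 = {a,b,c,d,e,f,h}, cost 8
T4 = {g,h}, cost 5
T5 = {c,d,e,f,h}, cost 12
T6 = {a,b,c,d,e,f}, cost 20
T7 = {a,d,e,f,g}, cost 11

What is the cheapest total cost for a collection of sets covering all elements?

13

T3, T4 cover every element at cost 8 + 5 = 13.
Any cover uses at least 2 sets; among all covering selections none totals below 13.
Greedy by coverage-per-cost would pick T1, T4, T3 for 15 — worse than the optimum 13.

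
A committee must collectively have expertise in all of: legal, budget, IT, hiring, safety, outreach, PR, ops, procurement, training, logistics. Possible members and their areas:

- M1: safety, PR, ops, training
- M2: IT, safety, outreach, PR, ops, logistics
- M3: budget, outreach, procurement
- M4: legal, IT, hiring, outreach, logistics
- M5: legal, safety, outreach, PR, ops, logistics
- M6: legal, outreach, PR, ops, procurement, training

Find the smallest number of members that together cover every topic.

M1, M3, M4 together cover {legal, budget, IT, hiring, safety, outreach, PR, ops, procurement, training, logistics} — every topic.
No 2 of the 6 members cover everything (all 15 pairs fall short), so 3 is minimum.
Greedy (largest uncovered first) would take M2, M6, M3, M4 — 4 members — but 3 suffice.

3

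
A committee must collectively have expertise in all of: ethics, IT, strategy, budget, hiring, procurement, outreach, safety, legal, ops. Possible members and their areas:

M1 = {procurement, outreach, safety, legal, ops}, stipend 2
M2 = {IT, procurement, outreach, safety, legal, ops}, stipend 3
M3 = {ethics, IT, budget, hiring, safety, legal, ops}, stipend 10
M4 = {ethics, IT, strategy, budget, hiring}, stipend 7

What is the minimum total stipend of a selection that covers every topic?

M1, M4 cover every topic at stipend 2 + 7 = 9.
Any cover uses at least 2 members; among all covering selections none totals below 9.

9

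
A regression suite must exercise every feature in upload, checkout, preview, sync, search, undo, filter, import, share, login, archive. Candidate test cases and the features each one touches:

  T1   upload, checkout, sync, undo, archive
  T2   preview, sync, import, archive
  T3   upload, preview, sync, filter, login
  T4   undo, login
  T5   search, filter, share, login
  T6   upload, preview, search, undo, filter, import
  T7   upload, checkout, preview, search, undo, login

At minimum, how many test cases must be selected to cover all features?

3

T1, T2, T5 together cover {upload, checkout, preview, sync, search, undo, filter, import, share, login, archive} — every feature.
No 2 of the 7 test cases cover everything (all 21 pairs fall short), so 3 is minimum.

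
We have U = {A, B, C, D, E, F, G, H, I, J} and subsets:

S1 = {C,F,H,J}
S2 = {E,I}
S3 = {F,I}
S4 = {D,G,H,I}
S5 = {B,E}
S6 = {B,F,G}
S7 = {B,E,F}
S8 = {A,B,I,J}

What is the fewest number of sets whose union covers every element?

4

S1, S2, S4, S8 together cover {A, B, C, D, E, F, G, H, I, J} — every element.
No 3 of the 8 sets cover everything (all 56 triples fall short), so 4 is minimum.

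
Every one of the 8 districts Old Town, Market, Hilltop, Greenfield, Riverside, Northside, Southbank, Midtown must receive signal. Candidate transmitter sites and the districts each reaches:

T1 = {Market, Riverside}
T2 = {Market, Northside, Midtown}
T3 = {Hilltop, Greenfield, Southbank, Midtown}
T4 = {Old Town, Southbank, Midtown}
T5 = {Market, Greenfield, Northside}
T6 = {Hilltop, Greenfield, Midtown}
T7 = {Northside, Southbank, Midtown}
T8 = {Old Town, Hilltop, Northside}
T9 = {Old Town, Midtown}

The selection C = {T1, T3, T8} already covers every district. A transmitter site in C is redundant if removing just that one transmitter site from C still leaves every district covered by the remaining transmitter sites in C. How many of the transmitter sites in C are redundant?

Drop T1: Market, Riverside uncovered — not redundant.
Drop T3: Greenfield, Southbank, Midtown uncovered — not redundant.
Drop T8: Old Town, Northside uncovered — not redundant.
None of the transmitter sites in C is redundant.

0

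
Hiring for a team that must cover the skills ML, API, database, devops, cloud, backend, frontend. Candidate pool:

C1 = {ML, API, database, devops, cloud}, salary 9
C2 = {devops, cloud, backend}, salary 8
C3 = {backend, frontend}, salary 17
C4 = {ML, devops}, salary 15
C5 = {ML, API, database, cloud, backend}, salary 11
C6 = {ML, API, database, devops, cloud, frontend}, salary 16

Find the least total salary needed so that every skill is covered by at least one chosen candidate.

24

C2, C6 cover every skill at salary 8 + 16 = 24.
Any cover uses at least 2 candidates; among all covering selections none totals below 24.
Greedy by coverage-per-salary would pick C1, C2, C6 for 33 — worse than the optimum 24.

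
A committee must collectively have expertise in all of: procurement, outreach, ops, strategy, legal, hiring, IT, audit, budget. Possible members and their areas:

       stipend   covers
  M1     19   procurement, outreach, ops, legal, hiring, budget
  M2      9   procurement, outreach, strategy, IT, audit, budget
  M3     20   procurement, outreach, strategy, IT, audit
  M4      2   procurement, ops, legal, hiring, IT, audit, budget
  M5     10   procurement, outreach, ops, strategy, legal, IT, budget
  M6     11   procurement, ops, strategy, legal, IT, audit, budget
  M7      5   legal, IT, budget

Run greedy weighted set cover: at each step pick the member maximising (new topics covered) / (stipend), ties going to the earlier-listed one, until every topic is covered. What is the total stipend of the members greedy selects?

11

Pick 1: M4 adds 7 new (procurement, ops, legal, hiring, IT, audit, budget) at stipend 2 (ratio 7/2).
Pick 2: M2 adds 2 new (outreach, strategy) at stipend 9 (ratio 2/9).
Greedy total stipend: 2 + 9 = 11.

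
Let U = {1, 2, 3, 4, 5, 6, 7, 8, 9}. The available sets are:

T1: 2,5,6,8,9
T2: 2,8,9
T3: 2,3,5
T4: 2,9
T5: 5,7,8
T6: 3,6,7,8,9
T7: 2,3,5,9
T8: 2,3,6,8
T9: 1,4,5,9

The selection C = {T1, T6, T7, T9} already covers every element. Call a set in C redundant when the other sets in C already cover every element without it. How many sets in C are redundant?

2

Drop T1: the rest still cover every element — redundant.
Drop T6: 7 uncovered — not redundant.
Drop T7: the rest still cover every element — redundant.
Drop T9: 1, 4 uncovered — not redundant.
2 redundant: T1, T7.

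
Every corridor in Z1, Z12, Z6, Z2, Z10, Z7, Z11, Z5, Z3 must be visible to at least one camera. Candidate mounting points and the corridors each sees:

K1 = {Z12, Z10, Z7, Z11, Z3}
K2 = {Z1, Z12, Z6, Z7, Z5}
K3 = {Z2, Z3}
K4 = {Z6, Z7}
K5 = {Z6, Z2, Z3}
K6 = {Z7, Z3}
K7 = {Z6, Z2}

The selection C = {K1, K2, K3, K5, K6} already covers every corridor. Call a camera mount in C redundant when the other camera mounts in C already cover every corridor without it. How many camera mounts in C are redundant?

Drop K1: Z10, Z11 uncovered — not redundant.
Drop K2: Z1, Z5 uncovered — not redundant.
Drop K3: the rest still cover every corridor — redundant.
Drop K5: the rest still cover every corridor — redundant.
Drop K6: the rest still cover every corridor — redundant.
3 redundant: K3, K5, K6.

3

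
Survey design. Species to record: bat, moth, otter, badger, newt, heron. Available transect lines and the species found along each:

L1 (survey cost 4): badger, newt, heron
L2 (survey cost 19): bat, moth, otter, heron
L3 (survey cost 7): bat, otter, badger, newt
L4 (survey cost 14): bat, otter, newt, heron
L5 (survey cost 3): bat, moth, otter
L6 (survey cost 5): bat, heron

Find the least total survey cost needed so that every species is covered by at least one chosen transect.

7

L1, L5 cover every species at survey cost 4 + 3 = 7.
Any cover uses at least 2 transects; among all covering selections none totals below 7.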